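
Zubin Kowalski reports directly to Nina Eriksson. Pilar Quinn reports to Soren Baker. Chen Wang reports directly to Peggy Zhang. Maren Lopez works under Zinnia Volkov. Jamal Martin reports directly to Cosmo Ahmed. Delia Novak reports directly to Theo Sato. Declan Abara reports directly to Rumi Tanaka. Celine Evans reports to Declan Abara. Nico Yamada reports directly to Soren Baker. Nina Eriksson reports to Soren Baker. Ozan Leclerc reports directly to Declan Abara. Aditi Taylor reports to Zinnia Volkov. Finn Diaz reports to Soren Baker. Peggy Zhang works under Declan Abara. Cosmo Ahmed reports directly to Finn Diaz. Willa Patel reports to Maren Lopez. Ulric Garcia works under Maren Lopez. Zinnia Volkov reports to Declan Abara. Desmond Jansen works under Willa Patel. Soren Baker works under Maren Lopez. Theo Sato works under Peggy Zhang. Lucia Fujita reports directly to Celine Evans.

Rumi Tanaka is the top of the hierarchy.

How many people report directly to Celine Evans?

Celine Evans directly manages Lucia Fujita. That is 1 direct report.

1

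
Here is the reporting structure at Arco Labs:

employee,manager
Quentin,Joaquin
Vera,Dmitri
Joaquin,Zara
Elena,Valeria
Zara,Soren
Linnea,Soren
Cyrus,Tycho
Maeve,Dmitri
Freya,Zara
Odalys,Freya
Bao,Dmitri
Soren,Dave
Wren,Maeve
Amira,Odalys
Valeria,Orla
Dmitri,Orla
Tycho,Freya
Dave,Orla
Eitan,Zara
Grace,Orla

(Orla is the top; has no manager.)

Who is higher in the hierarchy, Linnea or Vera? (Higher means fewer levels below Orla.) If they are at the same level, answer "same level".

Vera

Linnea is 3 levels below Orla; Vera is 2. Vera is higher.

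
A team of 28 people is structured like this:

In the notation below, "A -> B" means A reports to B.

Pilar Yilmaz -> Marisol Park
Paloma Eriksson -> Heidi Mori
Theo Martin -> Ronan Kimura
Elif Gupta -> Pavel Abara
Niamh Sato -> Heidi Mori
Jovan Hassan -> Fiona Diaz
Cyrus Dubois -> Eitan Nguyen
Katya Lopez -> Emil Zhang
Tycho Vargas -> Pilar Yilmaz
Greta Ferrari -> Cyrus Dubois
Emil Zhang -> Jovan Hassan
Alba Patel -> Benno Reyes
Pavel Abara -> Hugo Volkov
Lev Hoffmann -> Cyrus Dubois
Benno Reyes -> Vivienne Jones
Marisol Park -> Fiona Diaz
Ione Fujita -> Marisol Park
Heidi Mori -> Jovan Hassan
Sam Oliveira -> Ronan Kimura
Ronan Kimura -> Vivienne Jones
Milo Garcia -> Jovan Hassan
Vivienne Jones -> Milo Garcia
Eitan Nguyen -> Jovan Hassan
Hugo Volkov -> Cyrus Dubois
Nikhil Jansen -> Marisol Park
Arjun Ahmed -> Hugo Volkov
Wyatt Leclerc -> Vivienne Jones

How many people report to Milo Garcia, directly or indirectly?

Milo Garcia directly manages Vivienne Jones. Under Vivienne Jones: Benno Reyes, Alba Patel, Wyatt Leclerc, Ronan Kimura, Theo Martin, Sam Oliveira (6). That's 7 in total.

7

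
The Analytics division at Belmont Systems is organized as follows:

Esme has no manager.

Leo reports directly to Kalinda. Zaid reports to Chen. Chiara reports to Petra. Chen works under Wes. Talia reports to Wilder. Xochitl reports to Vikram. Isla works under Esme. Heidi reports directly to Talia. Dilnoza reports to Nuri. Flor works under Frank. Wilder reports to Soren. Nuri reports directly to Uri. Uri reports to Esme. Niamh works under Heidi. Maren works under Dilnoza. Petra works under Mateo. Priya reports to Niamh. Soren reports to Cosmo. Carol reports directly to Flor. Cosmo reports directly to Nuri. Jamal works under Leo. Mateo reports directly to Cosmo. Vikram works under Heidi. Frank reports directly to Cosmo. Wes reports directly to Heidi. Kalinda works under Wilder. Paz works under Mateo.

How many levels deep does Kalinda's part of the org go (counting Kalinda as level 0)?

The longest chain under Kalinda runs Kalinda → Leo → Jamal, which is 2 levels below Kalinda.

2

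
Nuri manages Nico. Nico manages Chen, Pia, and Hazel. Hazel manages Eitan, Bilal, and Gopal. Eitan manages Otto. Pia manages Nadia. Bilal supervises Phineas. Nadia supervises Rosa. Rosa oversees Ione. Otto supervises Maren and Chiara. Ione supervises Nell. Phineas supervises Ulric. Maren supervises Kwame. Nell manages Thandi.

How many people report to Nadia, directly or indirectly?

Nadia directly manages Rosa. Under Rosa: Ione, Nell, Thandi (3). That's 4 in total.

4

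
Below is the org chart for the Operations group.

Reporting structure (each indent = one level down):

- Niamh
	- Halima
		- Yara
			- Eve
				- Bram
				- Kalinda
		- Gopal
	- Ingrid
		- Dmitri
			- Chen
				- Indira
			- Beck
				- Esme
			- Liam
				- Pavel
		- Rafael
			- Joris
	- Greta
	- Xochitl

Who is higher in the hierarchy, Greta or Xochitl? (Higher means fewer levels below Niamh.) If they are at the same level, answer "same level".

same level

Both Greta and Xochitl are 1 level below Niamh.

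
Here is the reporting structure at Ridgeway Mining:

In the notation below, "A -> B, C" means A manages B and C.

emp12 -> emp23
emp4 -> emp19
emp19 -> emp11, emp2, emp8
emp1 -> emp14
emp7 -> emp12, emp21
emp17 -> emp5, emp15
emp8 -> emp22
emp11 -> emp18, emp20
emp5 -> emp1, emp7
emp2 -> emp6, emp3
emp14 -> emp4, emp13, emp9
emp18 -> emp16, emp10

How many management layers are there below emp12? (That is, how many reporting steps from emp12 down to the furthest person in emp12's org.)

1

The longest chain under emp12 runs emp12 → emp23, which is 1 level below emp12.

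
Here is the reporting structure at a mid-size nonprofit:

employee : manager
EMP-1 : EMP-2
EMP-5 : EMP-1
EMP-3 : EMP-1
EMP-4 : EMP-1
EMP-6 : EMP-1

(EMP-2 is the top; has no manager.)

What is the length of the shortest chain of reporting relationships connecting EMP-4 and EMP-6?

EMP-4 is 1 level below EMP-1, and EMP-6 is 1 level below EMP-1 (their lowest common manager). The shortest path runs up from EMP-4 to EMP-1 and back down to EMP-6: 1 + 1 = 2 links.

2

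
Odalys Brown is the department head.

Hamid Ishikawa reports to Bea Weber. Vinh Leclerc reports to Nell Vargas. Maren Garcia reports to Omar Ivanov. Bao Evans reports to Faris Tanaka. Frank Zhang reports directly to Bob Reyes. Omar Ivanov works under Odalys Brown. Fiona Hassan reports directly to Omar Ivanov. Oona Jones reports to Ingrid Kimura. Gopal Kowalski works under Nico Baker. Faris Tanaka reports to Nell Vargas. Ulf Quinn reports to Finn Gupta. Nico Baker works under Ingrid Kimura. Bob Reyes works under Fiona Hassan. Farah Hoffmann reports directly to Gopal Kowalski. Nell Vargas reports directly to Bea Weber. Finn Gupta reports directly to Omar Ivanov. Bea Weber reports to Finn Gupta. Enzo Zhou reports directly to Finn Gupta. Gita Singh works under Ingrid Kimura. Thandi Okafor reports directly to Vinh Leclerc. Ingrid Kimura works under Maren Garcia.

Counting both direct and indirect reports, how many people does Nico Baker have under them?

2

Nico Baker directly manages Gopal Kowalski. Under Gopal Kowalski: Farah Hoffmann (1). That's 2 in total.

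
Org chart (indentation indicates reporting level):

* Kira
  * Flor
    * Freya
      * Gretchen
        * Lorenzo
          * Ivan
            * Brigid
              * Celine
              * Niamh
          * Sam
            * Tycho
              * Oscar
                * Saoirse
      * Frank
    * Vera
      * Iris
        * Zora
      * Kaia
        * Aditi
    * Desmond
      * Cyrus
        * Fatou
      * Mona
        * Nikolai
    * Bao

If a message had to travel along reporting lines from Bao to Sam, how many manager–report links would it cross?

5

Bao is 1 level below Flor, and Sam is 4 levels below Flor (their lowest common manager). The shortest path runs up from Bao to Flor and back down to Sam: 1 + 4 = 5 links.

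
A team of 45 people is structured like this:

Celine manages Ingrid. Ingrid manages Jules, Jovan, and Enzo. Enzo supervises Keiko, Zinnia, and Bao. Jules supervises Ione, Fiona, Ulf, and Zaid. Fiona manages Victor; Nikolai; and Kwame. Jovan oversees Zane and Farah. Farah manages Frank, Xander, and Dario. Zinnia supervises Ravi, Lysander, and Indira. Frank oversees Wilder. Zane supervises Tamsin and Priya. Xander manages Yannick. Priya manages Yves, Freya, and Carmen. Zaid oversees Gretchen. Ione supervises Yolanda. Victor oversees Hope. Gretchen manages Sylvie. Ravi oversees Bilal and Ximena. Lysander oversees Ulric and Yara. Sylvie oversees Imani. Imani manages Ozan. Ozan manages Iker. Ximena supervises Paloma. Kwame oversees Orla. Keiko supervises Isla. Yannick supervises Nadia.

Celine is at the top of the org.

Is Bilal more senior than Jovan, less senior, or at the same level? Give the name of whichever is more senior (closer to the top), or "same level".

Jovan

Bilal is 5 levels below Celine; Jovan is 2. Jovan is higher.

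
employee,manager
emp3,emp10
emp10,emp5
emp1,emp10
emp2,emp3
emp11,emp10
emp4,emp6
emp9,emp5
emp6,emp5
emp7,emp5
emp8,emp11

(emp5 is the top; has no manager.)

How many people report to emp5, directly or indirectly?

10

emp5 directly manages emp6, emp10, emp9, emp7. Under emp6: emp4 (1). Under emp10: emp3, emp2, emp11, emp8, emp1 (5). emp9 has no reports. emp7 has no reports. So emp5's organization is 4 direct reports plus everyone under them: 2 + 6 + 1 + 1 = 10.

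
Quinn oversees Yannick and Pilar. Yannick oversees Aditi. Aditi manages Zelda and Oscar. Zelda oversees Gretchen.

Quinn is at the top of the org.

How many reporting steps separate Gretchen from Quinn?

4

Chain from Gretchen up to Quinn: Gretchen → Zelda → Aditi → Yannick → Quinn. That is 4 steps up, so Gretchen is 4 levels below Quinn.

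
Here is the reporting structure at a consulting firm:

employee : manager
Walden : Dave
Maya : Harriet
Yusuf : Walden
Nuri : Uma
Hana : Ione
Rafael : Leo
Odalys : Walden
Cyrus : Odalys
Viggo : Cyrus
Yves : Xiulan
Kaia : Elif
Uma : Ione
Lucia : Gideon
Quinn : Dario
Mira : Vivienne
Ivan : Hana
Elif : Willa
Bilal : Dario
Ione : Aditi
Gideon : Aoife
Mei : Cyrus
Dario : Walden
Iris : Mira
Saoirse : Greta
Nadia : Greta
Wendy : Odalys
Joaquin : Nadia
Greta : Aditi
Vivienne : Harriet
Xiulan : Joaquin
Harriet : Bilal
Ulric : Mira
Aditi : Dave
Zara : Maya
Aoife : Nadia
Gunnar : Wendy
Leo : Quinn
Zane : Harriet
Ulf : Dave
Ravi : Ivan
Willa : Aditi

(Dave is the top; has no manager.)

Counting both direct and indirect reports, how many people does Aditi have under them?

18

Aditi directly manages Willa, Ione, Greta. Under Willa: Elif, Kaia (2). Under Ione: Hana, Ivan, Ravi, Uma, Nuri (5). Under Greta: Saoirse, Nadia, Aoife, Gideon, Lucia, Joaquin, Xiulan, Yves (8). So Aditi's organization is 3 direct reports plus everyone under them: 3 + 6 + 9 = 18.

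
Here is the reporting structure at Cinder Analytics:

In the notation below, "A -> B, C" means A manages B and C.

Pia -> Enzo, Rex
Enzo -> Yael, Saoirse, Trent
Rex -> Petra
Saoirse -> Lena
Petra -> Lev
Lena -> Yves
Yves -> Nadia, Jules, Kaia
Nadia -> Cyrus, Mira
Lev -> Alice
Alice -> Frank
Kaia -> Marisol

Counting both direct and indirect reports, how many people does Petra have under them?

Petra directly manages Lev. Under Lev: Alice, Frank (2). That's 3 in total.

3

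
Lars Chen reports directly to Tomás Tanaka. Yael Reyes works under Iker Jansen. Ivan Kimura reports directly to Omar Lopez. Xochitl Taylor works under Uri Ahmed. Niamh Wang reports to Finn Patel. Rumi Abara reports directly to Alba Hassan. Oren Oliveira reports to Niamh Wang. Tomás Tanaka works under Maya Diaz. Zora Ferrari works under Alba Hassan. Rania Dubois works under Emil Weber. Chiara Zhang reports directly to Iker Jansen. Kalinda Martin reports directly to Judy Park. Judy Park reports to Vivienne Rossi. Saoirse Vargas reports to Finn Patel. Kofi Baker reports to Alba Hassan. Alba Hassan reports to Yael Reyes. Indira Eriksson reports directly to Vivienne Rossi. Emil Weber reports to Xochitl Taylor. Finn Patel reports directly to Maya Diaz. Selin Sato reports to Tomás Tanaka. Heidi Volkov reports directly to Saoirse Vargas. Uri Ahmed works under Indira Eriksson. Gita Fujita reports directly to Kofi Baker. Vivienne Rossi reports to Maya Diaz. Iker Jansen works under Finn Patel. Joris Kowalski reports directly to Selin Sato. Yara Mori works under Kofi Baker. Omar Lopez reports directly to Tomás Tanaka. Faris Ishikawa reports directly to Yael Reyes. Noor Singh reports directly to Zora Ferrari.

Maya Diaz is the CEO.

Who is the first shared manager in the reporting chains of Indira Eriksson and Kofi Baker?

Maya Diaz

Indira Eriksson's chain of managers is Vivienne Rossi, Maya Diaz. Kofi Baker's chain of managers is Alba Hassan, Yael Reyes, Iker Jansen, Finn Patel, Maya Diaz. The first manager that appears in both chains is Maya Diaz.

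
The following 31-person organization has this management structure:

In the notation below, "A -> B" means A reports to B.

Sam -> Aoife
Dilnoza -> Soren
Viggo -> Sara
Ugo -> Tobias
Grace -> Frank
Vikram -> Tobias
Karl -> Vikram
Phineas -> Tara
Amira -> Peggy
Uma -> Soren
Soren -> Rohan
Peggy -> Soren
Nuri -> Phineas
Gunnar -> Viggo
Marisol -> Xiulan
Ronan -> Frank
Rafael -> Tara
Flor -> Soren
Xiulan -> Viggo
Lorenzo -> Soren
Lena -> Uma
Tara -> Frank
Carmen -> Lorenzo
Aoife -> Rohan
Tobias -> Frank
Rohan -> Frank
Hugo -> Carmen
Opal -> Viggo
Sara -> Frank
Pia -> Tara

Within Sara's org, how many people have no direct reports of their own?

The people in Sara's organization with no one reporting to them are Opal, Gunnar, Marisol. That is 3.

3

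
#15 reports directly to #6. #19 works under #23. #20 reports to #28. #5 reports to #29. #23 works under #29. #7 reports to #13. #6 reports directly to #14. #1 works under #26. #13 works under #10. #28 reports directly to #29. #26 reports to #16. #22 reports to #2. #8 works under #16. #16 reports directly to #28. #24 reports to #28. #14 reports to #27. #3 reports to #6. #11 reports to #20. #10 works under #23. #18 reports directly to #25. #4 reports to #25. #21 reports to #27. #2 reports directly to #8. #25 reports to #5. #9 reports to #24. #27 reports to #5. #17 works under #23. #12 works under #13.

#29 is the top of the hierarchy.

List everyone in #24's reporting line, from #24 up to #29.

#24 -> #28 -> #29

#24 reports to #28. #28 reports to #29. #29 is at the top.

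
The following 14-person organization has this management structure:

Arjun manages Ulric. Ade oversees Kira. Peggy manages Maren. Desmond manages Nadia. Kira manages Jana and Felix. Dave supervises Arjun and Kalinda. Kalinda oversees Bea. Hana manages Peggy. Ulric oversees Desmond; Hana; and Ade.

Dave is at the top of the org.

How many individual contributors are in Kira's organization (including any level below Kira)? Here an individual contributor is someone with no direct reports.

The people in Kira's organization with no one reporting to them are Jana, Felix. That is 2.

2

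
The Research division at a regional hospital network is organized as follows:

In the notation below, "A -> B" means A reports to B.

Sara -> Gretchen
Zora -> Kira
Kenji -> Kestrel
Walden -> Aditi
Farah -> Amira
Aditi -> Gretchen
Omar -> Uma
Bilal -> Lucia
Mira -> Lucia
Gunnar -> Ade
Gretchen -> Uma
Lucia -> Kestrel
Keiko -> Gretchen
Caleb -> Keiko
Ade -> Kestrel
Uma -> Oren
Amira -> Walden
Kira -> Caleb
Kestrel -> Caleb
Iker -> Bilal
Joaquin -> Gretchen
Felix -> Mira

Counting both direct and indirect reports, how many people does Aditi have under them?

Aditi directly manages Walden. Under Walden: Amira, Farah (2). That's 3 in total.

3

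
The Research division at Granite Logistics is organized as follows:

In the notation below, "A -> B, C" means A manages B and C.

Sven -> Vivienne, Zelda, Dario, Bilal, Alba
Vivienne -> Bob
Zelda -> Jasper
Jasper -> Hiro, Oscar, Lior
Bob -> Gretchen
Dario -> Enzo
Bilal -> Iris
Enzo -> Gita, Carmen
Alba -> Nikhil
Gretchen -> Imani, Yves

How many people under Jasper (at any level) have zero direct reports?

3

The people in Jasper's organization with no one reporting to them are Lior, Oscar, Hiro. That is 3.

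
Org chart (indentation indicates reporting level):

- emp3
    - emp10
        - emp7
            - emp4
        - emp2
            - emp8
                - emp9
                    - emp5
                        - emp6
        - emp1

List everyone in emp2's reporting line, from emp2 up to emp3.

emp2 -> emp10 -> emp3

emp2 reports to emp10. emp10 reports to emp3. emp3 is at the top.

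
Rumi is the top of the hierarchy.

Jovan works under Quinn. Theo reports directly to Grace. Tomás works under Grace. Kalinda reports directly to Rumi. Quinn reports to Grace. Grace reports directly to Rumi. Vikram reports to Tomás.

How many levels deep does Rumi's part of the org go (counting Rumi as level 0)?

3

The longest chain under Rumi runs Rumi → Grace → Quinn → Jovan, which is 3 levels below Rumi.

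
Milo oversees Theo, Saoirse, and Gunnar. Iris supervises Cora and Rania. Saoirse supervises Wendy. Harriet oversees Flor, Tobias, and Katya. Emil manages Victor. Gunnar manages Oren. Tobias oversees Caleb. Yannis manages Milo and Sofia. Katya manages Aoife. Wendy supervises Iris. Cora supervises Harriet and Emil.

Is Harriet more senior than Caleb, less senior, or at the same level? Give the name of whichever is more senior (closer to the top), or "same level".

Harriet

Harriet is 6 levels below Yannis; Caleb is 8. Harriet is higher.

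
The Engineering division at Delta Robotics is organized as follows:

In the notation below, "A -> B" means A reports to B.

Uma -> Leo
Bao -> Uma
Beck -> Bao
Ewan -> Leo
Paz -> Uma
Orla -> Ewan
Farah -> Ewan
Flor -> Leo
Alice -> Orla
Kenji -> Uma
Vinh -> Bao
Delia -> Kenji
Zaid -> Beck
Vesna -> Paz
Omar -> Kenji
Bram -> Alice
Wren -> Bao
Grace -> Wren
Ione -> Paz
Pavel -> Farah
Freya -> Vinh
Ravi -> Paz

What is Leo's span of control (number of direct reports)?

Leo directly manages Uma, Ewan, Flor. That is 3 direct reports.

3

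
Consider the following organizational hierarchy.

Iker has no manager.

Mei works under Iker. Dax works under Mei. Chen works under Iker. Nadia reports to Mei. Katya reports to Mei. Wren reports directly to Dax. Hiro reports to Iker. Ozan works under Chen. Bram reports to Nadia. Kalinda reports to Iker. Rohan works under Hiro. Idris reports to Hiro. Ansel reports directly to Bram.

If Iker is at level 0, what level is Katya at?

2

Chain from Katya up to Iker: Katya → Mei → Iker. That is 2 steps up, so Katya is 2 levels below Iker.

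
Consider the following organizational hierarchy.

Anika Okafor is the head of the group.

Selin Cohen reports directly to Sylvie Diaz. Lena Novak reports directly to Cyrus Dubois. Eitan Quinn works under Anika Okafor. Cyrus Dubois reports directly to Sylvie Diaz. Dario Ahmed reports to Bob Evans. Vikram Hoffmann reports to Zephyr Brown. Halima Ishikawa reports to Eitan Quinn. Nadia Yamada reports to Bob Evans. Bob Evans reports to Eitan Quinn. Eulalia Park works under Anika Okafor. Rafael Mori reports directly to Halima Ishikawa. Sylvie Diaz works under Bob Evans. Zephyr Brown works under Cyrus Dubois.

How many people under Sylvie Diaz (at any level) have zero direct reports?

The people in Sylvie Diaz's organization with no one reporting to them are Selin Cohen, Lena Novak, Vikram Hoffmann. That is 3.

3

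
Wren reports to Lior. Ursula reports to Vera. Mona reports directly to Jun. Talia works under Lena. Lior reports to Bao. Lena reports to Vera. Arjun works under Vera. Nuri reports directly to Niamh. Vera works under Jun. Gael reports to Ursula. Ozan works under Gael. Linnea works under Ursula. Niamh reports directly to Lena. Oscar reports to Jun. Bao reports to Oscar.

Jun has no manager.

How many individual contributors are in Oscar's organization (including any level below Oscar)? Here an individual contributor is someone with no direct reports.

1

The only person in Oscar's organization with no one reporting to them is Wren. That is 1.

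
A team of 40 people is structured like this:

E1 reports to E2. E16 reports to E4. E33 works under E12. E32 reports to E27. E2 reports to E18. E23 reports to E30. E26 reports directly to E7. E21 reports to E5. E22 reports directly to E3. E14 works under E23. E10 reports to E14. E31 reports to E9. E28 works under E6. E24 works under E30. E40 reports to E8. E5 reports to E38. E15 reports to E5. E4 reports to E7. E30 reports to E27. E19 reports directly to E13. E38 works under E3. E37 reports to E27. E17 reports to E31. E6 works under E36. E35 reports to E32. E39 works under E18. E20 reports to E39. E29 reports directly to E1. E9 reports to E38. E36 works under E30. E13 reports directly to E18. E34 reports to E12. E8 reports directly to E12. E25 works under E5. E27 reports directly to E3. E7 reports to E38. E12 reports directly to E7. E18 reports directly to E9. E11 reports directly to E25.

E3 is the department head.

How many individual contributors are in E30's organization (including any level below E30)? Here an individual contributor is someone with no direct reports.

The people in E30's organization with no one reporting to them are E10, E24, E28. That is 3.

3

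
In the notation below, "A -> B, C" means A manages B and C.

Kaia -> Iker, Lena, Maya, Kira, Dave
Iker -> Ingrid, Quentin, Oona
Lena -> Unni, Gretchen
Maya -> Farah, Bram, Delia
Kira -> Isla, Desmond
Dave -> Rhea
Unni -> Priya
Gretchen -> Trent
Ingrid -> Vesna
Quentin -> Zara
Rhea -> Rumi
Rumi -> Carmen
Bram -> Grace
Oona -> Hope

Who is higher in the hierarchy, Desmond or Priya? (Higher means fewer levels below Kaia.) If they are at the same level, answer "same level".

Desmond is 2 levels below Kaia; Priya is 3. Desmond is higher.

Desmond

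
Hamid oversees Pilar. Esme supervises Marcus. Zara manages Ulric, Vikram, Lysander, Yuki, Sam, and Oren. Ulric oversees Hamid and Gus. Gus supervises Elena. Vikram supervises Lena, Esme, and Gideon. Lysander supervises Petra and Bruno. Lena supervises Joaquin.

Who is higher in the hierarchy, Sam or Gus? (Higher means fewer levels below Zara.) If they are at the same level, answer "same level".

Sam is 1 level below Zara; Gus is 2. Sam is higher.

Sam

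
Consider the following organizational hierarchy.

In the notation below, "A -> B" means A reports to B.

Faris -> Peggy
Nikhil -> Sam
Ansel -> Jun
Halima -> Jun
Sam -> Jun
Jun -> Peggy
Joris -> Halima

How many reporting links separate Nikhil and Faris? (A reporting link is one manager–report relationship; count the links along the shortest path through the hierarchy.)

4

Nikhil is 3 levels below Peggy, and Faris is 1 level below Peggy (their lowest common manager). The shortest path runs up from Nikhil to Peggy and back down to Faris: 3 + 1 = 4 links.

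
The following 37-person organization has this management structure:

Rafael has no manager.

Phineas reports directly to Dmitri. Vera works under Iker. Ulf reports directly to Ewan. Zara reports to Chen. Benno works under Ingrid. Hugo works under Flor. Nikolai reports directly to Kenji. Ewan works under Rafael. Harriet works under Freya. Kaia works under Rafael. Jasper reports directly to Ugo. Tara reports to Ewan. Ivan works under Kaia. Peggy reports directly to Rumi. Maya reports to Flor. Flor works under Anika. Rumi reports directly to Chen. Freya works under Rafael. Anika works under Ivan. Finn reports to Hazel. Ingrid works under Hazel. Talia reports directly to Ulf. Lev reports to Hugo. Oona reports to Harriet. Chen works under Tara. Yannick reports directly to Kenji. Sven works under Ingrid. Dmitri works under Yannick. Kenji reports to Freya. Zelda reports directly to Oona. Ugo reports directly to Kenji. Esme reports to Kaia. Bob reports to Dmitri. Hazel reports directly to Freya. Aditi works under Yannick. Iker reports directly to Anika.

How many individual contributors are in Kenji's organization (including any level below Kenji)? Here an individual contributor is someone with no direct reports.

The people in Kenji's organization with no one reporting to them are Nikolai, Jasper, Aditi, Bob, Phineas. That is 5.

5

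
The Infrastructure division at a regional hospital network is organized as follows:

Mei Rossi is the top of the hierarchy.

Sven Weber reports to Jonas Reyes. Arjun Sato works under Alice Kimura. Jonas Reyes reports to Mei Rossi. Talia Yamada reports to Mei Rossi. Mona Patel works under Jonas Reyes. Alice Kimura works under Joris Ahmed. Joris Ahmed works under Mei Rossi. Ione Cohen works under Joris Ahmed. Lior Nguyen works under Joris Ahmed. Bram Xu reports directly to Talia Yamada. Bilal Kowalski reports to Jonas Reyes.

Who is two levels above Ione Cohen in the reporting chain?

Mei Rossi

Ione Cohen reports to Joris Ahmed, and Joris Ahmed reports to Mei Rossi. So Ione Cohen's skip-level manager is Mei Rossi.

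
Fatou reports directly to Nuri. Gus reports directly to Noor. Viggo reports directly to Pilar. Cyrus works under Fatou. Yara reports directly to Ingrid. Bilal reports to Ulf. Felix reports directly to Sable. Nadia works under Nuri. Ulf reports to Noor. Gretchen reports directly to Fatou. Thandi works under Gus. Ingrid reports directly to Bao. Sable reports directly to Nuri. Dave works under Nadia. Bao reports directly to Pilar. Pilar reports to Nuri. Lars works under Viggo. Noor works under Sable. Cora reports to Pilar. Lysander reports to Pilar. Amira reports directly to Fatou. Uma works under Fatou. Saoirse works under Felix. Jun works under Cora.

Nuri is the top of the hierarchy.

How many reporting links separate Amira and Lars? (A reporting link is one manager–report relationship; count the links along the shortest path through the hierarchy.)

Amira is 2 levels below Nuri, and Lars is 3 levels below Nuri (their lowest common manager). The shortest path runs up from Amira to Nuri and back down to Lars: 2 + 3 = 5 links.

5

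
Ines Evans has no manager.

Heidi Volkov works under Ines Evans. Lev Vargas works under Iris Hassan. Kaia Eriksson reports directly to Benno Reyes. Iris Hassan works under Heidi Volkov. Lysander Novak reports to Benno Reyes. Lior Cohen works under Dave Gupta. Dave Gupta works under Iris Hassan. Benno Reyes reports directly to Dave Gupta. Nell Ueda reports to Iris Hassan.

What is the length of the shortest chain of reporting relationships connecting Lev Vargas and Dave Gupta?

Lev Vargas is 1 level below Iris Hassan, and Dave Gupta is 1 level below Iris Hassan (their lowest common manager). The shortest path runs up from Lev Vargas to Iris Hassan and back down to Dave Gupta: 1 + 1 = 2 links.

2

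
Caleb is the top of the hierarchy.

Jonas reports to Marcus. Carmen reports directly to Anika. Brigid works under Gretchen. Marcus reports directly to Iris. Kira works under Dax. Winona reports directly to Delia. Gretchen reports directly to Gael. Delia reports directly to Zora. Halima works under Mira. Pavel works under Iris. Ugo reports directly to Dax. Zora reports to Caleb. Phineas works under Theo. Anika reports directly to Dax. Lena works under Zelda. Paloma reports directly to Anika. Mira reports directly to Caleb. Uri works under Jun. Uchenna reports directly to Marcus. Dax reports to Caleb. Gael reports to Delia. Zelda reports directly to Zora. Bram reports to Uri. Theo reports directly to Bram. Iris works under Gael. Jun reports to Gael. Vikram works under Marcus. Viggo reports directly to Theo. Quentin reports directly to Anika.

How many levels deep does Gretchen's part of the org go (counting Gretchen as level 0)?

1

The longest chain under Gretchen runs Gretchen → Brigid, which is 1 level below Gretchen.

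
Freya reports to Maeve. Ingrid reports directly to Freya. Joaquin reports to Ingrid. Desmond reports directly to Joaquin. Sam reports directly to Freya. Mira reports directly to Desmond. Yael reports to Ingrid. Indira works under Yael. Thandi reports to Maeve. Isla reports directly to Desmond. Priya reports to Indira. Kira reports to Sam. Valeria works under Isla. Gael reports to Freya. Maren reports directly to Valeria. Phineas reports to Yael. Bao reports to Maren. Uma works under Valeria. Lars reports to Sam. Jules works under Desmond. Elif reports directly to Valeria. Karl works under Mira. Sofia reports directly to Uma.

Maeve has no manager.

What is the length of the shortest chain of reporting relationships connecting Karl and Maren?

5

Karl is 2 levels below Desmond, and Maren is 3 levels below Desmond (their lowest common manager). The shortest path runs up from Karl to Desmond and back down to Maren: 2 + 3 = 5 links.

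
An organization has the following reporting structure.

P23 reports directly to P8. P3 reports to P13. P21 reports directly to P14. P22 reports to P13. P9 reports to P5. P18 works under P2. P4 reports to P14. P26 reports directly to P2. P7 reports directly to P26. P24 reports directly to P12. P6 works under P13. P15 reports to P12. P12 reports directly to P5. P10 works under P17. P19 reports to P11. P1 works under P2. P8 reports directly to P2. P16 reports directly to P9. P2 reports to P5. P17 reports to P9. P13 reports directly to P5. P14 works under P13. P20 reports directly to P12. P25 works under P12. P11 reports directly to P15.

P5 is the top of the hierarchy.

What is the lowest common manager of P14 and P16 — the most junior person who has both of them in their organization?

P5

P14's chain of managers is P13, P5. P16's chain of managers is P9, P5. The first manager that appears in both chains is P5.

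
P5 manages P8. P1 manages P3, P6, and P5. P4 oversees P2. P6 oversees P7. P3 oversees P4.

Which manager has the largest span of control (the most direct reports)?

P1

Direct-report counts: P1 has 3; P5 has 1; P6 has 1; P3 has 1; P4 has 1. The largest is 3, held by P1.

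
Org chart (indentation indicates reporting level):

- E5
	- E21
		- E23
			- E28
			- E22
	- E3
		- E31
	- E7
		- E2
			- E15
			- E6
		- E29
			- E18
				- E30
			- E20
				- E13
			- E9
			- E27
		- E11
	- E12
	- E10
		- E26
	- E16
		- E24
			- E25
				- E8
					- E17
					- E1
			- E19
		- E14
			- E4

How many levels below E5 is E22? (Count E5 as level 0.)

3

Chain from E22 up to E5: E22 → E23 → E21 → E5. That is 3 steps up, so E22 is 3 levels below E5.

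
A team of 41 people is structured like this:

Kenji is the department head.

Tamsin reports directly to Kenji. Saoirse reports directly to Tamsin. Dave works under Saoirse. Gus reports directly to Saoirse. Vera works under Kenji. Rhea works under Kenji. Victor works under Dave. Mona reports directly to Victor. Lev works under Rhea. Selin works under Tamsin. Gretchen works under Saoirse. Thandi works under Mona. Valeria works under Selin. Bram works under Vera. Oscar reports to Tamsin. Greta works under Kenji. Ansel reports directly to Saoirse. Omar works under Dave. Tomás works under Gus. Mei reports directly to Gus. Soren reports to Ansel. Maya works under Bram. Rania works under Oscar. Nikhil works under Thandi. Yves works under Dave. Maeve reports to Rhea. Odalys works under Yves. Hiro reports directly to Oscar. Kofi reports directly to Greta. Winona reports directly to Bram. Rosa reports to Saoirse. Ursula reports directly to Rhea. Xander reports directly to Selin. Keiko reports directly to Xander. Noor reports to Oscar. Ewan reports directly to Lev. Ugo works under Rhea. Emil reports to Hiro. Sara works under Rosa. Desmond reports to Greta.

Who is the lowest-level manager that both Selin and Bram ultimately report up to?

Kenji

Selin's chain of managers is Tamsin, Kenji. Bram's chain of managers is Vera, Kenji. The first manager that appears in both chains is Kenji.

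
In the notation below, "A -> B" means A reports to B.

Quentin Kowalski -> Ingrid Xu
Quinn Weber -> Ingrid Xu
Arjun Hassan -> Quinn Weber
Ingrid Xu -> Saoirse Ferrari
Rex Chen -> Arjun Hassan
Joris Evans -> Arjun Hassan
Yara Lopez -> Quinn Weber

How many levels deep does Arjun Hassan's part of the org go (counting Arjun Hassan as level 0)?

1

The longest chain under Arjun Hassan runs Arjun Hassan → Joris Evans, which is 1 level below Arjun Hassan.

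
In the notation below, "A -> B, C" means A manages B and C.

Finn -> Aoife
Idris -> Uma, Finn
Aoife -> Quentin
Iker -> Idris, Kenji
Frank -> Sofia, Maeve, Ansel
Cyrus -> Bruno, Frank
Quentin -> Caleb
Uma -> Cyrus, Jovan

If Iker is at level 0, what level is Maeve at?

Chain from Maeve up to Iker: Maeve → Frank → Cyrus → Uma → Idris → Iker. That is 5 steps up, so Maeve is 5 levels below Iker.

5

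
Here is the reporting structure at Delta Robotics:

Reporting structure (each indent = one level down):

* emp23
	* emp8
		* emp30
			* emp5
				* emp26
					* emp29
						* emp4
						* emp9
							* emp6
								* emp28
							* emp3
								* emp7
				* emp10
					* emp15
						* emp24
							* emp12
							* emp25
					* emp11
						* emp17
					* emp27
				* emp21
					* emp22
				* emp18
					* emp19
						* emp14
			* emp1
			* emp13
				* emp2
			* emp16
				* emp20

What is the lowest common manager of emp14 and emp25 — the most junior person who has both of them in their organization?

emp14's chain of managers is emp19, emp18, emp5, emp30, emp8, emp23. emp25's chain of managers is emp24, emp15, emp10, emp5, emp30, emp8, emp23. The first manager that appears in both chains is emp5.

emp5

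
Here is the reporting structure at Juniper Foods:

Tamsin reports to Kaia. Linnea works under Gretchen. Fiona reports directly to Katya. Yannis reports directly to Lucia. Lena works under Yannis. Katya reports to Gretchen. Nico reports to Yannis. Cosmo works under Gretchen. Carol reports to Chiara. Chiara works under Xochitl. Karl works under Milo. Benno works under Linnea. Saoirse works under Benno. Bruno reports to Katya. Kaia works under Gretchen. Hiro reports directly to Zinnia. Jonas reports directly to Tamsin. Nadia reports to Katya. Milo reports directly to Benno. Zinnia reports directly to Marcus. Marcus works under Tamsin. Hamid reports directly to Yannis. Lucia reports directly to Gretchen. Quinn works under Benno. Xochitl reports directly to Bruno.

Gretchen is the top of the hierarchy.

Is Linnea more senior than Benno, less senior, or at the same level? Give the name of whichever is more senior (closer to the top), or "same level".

Linnea

Linnea is 1 level below Gretchen; Benno is 2. Linnea is higher.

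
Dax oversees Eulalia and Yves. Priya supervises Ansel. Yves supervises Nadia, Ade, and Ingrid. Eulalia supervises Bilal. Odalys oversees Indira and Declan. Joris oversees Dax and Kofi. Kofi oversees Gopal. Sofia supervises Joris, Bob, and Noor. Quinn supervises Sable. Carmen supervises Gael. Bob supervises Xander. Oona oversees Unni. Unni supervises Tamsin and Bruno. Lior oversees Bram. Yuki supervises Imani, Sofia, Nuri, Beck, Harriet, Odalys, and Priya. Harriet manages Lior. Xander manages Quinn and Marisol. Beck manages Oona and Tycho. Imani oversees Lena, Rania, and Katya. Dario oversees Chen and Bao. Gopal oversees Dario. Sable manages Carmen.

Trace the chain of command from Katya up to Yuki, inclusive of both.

Katya -> Imani -> Yuki

Katya reports to Imani. Imani reports to Yuki. Yuki is at the top.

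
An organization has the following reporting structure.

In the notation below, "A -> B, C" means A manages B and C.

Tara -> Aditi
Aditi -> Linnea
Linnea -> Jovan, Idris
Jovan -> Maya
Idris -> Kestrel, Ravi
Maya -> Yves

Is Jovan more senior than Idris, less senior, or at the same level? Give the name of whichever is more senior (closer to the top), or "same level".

same level

Both Jovan and Idris are 3 levels below Tara.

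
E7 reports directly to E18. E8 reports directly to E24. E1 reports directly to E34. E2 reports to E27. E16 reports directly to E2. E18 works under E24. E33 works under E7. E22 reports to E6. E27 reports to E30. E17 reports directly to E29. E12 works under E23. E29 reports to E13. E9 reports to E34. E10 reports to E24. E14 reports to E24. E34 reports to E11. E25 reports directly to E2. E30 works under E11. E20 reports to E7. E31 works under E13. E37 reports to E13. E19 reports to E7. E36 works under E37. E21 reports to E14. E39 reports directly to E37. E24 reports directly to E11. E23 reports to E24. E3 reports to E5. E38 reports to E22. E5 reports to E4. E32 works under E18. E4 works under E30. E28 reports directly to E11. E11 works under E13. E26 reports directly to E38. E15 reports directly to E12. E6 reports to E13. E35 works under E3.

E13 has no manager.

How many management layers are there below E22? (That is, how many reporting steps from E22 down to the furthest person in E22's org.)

2

The longest chain under E22 runs E22 → E38 → E26, which is 2 levels below E22.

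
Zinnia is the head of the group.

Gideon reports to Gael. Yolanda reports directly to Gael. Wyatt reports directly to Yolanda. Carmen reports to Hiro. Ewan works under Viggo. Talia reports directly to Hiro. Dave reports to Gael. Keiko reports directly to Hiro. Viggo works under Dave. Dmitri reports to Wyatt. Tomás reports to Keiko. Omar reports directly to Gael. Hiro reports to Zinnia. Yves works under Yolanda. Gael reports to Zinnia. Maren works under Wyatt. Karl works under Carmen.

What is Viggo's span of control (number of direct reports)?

Viggo directly manages Ewan. That is 1 direct report.

1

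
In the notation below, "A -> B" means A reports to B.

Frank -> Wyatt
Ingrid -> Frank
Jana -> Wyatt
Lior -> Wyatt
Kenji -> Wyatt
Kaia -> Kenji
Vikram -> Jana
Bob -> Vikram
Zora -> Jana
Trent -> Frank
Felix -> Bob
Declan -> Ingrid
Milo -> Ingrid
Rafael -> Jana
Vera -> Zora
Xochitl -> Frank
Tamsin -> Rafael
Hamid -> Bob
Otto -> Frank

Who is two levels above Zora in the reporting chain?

Zora reports to Jana, and Jana reports to Wyatt. So Zora's skip-level manager is Wyatt.

Wyatt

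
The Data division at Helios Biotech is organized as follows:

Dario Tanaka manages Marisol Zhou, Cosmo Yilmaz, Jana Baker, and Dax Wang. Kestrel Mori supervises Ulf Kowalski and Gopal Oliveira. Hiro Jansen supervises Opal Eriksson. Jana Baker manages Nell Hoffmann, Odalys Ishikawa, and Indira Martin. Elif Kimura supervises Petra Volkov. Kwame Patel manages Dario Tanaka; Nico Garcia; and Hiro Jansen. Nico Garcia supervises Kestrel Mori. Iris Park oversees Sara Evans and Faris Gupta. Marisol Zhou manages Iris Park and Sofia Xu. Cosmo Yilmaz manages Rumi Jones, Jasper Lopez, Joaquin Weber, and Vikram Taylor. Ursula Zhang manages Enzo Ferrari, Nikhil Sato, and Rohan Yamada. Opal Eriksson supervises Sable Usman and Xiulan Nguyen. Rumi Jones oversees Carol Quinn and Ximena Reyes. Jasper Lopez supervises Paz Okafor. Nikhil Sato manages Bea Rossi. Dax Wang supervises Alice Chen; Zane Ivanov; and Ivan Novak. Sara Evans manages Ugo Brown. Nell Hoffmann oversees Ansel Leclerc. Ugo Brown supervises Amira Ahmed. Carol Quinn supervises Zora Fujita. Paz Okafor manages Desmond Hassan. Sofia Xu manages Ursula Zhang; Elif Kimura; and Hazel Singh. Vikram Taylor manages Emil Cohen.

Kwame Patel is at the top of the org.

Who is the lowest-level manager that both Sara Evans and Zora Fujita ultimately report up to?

Dario Tanaka

Sara Evans's chain of managers is Iris Park, Marisol Zhou, Dario Tanaka, Kwame Patel. Zora Fujita's chain of managers is Carol Quinn, Rumi Jones, Cosmo Yilmaz, Dario Tanaka, Kwame Patel. The first manager that appears in both chains is Dario Tanaka.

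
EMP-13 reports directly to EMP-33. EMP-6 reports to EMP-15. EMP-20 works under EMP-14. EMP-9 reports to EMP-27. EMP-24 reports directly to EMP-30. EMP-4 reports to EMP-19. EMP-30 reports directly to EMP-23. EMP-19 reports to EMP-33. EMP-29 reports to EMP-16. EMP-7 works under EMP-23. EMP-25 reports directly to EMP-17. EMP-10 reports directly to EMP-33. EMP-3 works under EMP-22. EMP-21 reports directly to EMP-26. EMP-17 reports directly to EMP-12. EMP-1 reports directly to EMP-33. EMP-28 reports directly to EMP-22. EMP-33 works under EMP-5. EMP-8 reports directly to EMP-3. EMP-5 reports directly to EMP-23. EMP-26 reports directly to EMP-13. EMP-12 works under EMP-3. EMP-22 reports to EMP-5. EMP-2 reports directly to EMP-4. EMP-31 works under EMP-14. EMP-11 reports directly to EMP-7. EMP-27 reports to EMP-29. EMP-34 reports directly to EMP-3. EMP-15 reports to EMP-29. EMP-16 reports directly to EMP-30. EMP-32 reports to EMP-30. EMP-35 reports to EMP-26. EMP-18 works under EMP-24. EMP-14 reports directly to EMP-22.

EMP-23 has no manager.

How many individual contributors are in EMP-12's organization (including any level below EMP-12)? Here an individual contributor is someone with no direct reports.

1

The only person in EMP-12's organization with no one reporting to them is EMP-25. That is 1.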